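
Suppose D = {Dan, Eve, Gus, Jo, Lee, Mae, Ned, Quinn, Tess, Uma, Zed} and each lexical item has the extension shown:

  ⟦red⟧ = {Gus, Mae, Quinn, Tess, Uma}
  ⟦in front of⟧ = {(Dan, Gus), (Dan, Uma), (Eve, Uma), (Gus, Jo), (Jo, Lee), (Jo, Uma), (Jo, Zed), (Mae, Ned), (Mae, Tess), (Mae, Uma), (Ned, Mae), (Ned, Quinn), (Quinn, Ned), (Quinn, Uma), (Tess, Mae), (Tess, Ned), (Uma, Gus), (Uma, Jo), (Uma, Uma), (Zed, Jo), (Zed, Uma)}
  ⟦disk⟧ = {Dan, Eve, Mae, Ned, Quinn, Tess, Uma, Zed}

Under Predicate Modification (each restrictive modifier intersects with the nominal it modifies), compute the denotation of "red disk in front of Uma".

⟦in front of Uma⟧ = {x : ⟨x, Uma⟩ ∈ ⟦in front of⟧} = {Dan, Eve, Jo, Mae, Quinn, Uma, Zed}
⟦disk⟧ = {Dan, Eve, Mae, Ned, Quinn, Tess, Uma, Zed}
… ∩ ⟦in front of Uma⟧ = {Dan, Eve, Mae, Ned, Quinn, Tess, Uma, Zed} ∩ {Dan, Eve, Jo, Mae, Quinn, Uma, Zed} = {Dan, Eve, Mae, Quinn, Uma, Zed}
… ∩ ⟦red⟧ = {Dan, Eve, Mae, Quinn, Uma, Zed} ∩ {Gus, Mae, Quinn, Tess, Uma} = {Mae, Quinn, Uma}
So ⟦red disk in front of Uma⟧ = {Mae, Quinn, Uma}.

{Mae, Quinn, Uma}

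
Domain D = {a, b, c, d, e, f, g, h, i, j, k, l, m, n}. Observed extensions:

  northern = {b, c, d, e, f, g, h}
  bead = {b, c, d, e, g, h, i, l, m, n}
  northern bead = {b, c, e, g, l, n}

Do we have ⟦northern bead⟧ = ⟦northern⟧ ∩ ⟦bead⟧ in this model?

⟦northern⟧ ∩ ⟦bead⟧ = {b, c, d, e, f, g, h} ∩ {b, c, d, e, g, h, i, l, m, n} = {b, c, d, e, g, h}
Observed ⟦northern bead⟧ = {b, c, e, g, l, n}.
These differ, so the modifier is not intersective in this model.

no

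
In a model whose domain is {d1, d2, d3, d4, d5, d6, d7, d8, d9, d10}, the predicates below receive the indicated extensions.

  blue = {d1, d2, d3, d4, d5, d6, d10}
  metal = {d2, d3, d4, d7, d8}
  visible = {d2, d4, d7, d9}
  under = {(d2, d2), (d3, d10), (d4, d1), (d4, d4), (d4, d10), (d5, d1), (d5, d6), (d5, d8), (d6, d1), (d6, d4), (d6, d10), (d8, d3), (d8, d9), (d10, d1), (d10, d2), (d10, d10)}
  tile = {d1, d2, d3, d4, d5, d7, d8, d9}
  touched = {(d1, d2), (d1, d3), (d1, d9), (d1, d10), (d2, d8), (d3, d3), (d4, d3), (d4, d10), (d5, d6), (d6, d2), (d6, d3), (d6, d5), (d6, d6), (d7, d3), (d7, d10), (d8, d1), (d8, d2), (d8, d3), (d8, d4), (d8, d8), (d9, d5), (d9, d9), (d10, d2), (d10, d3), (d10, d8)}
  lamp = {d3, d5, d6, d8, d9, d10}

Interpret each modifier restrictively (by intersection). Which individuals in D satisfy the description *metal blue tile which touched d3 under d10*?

⟦which touched d3⟧ = {x : ⟨x, d3⟩ ∈ ⟦touched⟧} = {d1, d3, d4, d6, d7, d8, d10}
⟦under d10⟧ = {x : ⟨x, d10⟩ ∈ ⟦under⟧} = {d3, d4, d6, d10}
⟦tile⟧ = {d1, d2, d3, d4, d5, d7, d8, d9}
… ∩ ⟦which touched d3⟧ = {d1, d2, d3, d4, d5, d7, d8, d9} ∩ {d1, d3, d4, d6, d7, d8, d10} = {d1, d3, d4, d7, d8}
… ∩ ⟦under d10⟧ = {d1, d3, d4, d7, d8} ∩ {d3, d4, d6, d10} = {d3, d4}
… ∩ ⟦metal⟧ = {d3, d4} ∩ {d2, d3, d4, d7, d8} = {d3, d4}
… ∩ ⟦blue⟧ = {d3, d4} ∩ {d1, d2, d3, d4, d5, d6, d10} = {d3, d4}
So ⟦metal blue tile which touched d3 under d10⟧ = {d3, d4}.

{d3, d4}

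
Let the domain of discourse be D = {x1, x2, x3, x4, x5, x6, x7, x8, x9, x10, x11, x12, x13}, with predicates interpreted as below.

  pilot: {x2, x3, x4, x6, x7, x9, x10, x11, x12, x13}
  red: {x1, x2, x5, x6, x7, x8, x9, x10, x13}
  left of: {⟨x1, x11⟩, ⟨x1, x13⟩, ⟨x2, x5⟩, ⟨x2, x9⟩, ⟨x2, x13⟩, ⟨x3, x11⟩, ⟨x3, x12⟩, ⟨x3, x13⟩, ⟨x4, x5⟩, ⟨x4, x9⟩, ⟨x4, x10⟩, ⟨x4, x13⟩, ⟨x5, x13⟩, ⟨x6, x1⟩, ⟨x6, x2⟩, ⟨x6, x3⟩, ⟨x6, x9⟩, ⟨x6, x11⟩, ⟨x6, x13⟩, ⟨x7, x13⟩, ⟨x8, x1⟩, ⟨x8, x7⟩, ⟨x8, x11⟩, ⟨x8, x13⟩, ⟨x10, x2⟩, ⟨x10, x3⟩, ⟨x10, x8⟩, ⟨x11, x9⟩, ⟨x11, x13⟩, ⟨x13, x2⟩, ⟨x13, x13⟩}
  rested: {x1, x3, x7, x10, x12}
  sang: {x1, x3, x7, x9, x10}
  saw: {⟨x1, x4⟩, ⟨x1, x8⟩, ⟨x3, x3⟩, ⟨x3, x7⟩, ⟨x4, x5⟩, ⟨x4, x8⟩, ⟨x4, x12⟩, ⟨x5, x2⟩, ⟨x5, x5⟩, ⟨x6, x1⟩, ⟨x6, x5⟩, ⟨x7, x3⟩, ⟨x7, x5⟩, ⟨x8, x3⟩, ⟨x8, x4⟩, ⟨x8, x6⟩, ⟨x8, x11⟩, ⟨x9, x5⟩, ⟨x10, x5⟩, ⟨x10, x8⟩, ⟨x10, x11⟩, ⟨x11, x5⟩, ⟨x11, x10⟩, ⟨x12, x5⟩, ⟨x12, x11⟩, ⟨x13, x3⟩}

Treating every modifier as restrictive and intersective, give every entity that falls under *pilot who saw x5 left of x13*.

{x4, x6, x7, x11}

⟦who saw x5⟧ = {x : ⟨x, x5⟩ ∈ ⟦saw⟧} = {x4, x5, x6, x7, x9, x10, x11, x12}
⟦left of x13⟧ = {x : ⟨x, x13⟩ ∈ ⟦left of⟧} = {x1, x2, x3, x4, x5, x6, x7, x8, x11, x13}
⟦pilot⟧ = {x2, x3, x4, x6, x7, x9, x10, x11, x12, x13}
… ∩ ⟦who saw x5⟧ = {x2, x3, x4, x6, x7, x9, x10, x11, x12, x13} ∩ {x4, x5, x6, x7, x9, x10, x11, x12} = {x4, x6, x7, x9, x10, x11, x12}
… ∩ ⟦left of x13⟧ = {x4, x6, x7, x9, x10, x11, x12} ∩ {x1, x2, x3, x4, x5, x6, x7, x8, x11, x13} = {x4, x6, x7, x11}
So ⟦pilot who saw x5 left of x13⟧ = {x4, x6, x7, x11}.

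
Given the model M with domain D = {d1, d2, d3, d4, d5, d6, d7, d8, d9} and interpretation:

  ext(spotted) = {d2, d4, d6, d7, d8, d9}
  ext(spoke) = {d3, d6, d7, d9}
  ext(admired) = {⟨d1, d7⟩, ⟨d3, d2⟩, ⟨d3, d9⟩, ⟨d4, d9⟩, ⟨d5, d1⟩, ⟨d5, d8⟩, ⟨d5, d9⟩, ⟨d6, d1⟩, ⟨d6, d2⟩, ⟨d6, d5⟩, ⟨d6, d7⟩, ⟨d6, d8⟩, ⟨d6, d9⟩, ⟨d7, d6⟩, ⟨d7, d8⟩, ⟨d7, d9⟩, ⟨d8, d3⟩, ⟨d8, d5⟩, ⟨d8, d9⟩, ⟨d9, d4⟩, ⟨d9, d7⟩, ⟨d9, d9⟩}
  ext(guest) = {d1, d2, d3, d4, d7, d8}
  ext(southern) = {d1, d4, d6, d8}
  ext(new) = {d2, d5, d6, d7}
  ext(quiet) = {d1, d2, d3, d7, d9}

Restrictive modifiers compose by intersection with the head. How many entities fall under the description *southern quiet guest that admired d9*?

0

⟦that admired d9⟧ = {x : ⟨x, d9⟩ ∈ ⟦admired⟧} = {d3, d4, d5, d6, d7, d8, d9}
⟦guest⟧ = {d1, d2, d3, d4, d7, d8}
… ∩ ⟦that admired d9⟧ = {d1, d2, d3, d4, d7, d8} ∩ {d3, d4, d5, d6, d7, d8, d9} = {d3, d4, d7, d8}
… ∩ ⟦southern⟧ = {d3, d4, d7, d8} ∩ {d1, d4, d6, d8} = {d4, d8}
… ∩ ⟦quiet⟧ = {d4, d8} ∩ {d1, d2, d3, d7, d9} = ∅
⟦southern quiet guest that admired d9⟧ = ∅, so the cardinality is 0.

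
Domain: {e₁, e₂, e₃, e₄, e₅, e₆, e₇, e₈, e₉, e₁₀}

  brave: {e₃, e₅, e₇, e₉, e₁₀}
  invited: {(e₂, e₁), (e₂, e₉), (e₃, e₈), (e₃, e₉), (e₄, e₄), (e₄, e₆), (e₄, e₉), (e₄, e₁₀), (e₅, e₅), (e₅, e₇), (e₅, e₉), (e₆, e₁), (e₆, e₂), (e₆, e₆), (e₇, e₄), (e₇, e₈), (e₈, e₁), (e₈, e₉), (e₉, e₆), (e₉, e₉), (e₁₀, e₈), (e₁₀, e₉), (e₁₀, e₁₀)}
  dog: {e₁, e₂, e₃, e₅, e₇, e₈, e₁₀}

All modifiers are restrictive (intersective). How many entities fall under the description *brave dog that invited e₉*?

3

⟦that invited e₉⟧ = {x : ⟨x, e₉⟩ ∈ ⟦invited⟧} = {e₂, e₃, e₄, e₅, e₈, e₉, e₁₀}
⟦dog⟧ = {e₁, e₂, e₃, e₅, e₇, e₈, e₁₀}
… ∩ ⟦that invited e₉⟧ = {e₁, e₂, e₃, e₅, e₇, e₈, e₁₀} ∩ {e₂, e₃, e₄, e₅, e₈, e₉, e₁₀} = {e₂, e₃, e₅, e₈, e₁₀}
… ∩ ⟦brave⟧ = {e₂, e₃, e₅, e₈, e₁₀} ∩ {e₃, e₅, e₇, e₉, e₁₀} = {e₃, e₅, e₁₀}
⟦brave dog that invited e₉⟧ = {e₃, e₅, e₁₀}, so the cardinality is 3.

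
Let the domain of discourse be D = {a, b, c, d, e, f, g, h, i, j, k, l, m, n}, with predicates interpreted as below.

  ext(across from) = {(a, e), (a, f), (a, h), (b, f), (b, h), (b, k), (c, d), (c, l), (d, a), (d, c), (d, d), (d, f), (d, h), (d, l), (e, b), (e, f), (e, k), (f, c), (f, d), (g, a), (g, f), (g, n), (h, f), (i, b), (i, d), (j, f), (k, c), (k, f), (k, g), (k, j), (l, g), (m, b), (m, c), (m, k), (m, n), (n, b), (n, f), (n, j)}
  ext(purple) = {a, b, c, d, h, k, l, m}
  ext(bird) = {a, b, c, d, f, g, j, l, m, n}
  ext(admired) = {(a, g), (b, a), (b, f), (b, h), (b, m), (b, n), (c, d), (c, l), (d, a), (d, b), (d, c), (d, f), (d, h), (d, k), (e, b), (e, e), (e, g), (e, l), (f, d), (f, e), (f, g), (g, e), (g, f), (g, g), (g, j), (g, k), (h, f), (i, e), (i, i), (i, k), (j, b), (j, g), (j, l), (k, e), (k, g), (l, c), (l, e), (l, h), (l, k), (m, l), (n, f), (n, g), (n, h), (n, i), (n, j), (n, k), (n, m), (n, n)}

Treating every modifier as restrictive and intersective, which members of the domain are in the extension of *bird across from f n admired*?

⟦across from f⟧ = {x : ⟨x, f⟩ ∈ ⟦across from⟧} = {a, b, d, e, g, h, j, k, n}
⟦n admired⟧ = {x : ⟨n, x⟩ ∈ ⟦admired⟧} = {f, g, h, i, j, k, m, n}
⟦bird⟧ = {a, b, c, d, f, g, j, l, m, n}
… ∩ ⟦across from f⟧ = {a, b, c, d, f, g, j, l, m, n} ∩ {a, b, d, e, g, h, j, k, n} = {a, b, d, g, j, n}
… ∩ ⟦n admired⟧ = {a, b, d, g, j, n} ∩ {f, g, h, i, j, k, m, n} = {g, j, n}
So ⟦bird across from f n admired⟧ = {g, j, n}.

{g, j, n}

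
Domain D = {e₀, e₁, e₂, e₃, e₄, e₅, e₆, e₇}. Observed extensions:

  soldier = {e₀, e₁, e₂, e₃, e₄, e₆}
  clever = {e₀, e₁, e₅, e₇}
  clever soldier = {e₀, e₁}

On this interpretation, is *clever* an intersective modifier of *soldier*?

yes

⟦clever⟧ ∩ ⟦soldier⟧ = {e₀, e₁, e₅, e₇} ∩ {e₀, e₁, e₂, e₃, e₄, e₆} = {e₀, e₁}
Observed ⟦clever soldier⟧ = {e₀, e₁}.
These coincide, so the modifier is intersective here.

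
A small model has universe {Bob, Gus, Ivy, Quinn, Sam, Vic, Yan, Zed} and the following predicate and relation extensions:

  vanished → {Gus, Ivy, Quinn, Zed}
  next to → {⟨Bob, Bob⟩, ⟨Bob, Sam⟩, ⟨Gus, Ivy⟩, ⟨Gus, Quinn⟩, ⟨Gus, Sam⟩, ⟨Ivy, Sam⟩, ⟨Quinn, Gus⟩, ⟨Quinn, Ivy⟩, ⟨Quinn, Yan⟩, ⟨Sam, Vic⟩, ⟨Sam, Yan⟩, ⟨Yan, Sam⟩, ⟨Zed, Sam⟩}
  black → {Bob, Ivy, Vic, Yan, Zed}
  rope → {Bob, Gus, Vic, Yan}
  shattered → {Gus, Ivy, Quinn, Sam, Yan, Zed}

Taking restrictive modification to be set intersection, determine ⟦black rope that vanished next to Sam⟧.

{ }

⟦that vanished⟧ = ⟦vanished⟧ = {Gus, Ivy, Quinn, Zed}
⟦next to Sam⟧ = {x : ⟨x, Sam⟩ ∈ ⟦next to⟧} = {Bob, Gus, Ivy, Yan, Zed}
⟦rope⟧ = {Bob, Gus, Vic, Yan}
… ∩ ⟦that vanished⟧ = {Bob, Gus, Vic, Yan} ∩ {Gus, Ivy, Quinn, Zed} = {Gus}
… ∩ ⟦next to Sam⟧ = {Gus} ∩ {Bob, Gus, Ivy, Yan, Zed} = {Gus}
… ∩ ⟦black⟧ = {Gus} ∩ {Bob, Ivy, Vic, Yan, Zed} = ∅
So ⟦black rope that vanished next to Sam⟧ = { }.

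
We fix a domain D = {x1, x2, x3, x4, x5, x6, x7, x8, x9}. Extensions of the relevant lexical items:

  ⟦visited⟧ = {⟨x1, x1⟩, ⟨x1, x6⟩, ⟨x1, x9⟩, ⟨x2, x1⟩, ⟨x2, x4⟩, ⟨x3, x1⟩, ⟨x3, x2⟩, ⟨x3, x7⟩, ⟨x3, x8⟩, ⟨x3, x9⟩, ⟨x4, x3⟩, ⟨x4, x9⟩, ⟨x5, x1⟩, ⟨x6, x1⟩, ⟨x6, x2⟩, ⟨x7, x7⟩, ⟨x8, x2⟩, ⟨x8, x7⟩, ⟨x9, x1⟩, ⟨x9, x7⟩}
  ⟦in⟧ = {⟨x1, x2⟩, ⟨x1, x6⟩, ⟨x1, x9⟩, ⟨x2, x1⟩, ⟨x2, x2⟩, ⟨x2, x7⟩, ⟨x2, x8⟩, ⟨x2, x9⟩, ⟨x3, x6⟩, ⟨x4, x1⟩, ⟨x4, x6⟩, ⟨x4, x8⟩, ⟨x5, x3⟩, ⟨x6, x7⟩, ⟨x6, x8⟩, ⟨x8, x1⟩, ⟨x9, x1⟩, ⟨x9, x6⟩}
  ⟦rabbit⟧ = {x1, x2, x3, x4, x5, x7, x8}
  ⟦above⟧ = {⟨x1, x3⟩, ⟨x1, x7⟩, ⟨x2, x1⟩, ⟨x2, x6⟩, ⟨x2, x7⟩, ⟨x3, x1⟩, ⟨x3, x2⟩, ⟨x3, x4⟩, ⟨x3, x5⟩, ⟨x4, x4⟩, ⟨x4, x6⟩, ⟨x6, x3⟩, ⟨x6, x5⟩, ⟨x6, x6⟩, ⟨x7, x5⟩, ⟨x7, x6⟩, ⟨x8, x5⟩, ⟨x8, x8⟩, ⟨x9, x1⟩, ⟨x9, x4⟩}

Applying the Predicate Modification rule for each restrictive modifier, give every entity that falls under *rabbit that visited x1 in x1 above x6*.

{x2}

⟦that visited x1⟧ = {x : ⟨x, x1⟩ ∈ ⟦visited⟧} = {x1, x2, x3, x5, x6, x9}
⟦in x1⟧ = {x : ⟨x, x1⟩ ∈ ⟦in⟧} = {x2, x4, x8, x9}
⟦above x6⟧ = {x : ⟨x, x6⟩ ∈ ⟦above⟧} = {x2, x4, x6, x7}
⟦rabbit⟧ = {x1, x2, x3, x4, x5, x7, x8}
… ∩ ⟦that visited x1⟧ = {x1, x2, x3, x4, x5, x7, x8} ∩ {x1, x2, x3, x5, x6, x9} = {x1, x2, x3, x5}
… ∩ ⟦in x1⟧ = {x1, x2, x3, x5} ∩ {x2, x4, x8, x9} = {x2}
… ∩ ⟦above x6⟧ = {x2} ∩ {x2, x4, x6, x7} = {x2}
So ⟦rabbit that visited x1 in x1 above x6⟧ = {x2}.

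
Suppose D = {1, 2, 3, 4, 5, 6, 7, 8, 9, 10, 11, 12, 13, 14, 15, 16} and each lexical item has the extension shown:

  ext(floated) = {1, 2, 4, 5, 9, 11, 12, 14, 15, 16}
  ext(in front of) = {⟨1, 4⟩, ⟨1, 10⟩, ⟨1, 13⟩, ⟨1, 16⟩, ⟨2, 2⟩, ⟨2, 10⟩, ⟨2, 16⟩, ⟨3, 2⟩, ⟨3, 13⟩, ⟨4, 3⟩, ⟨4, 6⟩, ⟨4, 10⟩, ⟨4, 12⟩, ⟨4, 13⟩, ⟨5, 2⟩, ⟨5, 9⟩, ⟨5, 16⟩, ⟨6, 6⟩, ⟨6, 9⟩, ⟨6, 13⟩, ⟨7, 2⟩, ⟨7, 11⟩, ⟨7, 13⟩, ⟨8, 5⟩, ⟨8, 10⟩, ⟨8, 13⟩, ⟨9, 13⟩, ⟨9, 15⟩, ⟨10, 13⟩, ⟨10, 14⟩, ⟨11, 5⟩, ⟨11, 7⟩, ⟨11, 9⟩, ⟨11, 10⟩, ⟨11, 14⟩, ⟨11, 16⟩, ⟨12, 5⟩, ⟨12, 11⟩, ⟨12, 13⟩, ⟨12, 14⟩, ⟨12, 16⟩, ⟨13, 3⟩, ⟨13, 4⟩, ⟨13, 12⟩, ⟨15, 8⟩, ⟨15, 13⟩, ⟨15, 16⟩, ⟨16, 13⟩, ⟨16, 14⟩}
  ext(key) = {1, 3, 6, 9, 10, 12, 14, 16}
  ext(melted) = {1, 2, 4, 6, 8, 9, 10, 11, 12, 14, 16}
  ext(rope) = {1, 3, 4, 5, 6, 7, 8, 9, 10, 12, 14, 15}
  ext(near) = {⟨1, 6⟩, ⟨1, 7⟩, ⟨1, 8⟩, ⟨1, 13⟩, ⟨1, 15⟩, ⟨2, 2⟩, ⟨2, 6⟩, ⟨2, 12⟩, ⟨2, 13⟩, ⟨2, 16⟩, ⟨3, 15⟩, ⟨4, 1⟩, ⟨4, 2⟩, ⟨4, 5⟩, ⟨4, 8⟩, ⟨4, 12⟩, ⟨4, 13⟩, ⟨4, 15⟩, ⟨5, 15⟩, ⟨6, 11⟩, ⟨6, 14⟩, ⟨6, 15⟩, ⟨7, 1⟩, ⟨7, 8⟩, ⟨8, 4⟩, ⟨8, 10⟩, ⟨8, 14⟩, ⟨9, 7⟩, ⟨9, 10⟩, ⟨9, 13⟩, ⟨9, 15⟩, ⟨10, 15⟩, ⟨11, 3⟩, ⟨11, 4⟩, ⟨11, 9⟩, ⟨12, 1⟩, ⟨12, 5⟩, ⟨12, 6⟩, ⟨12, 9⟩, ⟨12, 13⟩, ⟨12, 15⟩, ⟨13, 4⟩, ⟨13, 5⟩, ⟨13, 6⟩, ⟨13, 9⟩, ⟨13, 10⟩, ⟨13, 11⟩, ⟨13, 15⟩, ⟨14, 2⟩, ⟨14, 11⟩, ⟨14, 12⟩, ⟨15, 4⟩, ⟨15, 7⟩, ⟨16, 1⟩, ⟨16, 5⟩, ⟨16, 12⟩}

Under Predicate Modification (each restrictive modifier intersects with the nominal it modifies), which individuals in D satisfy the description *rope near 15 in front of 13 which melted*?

⟦near 15⟧ = {x : ⟨x, 15⟩ ∈ ⟦near⟧} = {1, 3, 4, 5, 6, 9, 10, 12, 13}
⟦in front of 13⟧ = {x : ⟨x, 13⟩ ∈ ⟦in front of⟧} = {1, 3, 4, 6, 7, 8, 9, 10, 12, 15, 16}
⟦which melted⟧ = ⟦melted⟧ = {1, 2, 4, 6, 8, 9, 10, 11, 12, 14, 16}
⟦rope⟧ = {1, 3, 4, 5, 6, 7, 8, 9, 10, 12, 14, 15}
… ∩ ⟦near 15⟧ = {1, 3, 4, 5, 6, 7, 8, 9, 10, 12, 14, 15} ∩ {1, 3, 4, 5, 6, 9, 10, 12, 13} = {1, 3, 4, 5, 6, 9, 10, 12}
… ∩ ⟦in front of 13⟧ = {1, 3, 4, 5, 6, 9, 10, 12} ∩ {1, 3, 4, 6, 7, 8, 9, 10, 12, 15, 16} = {1, 3, 4, 6, 9, 10, 12}
… ∩ ⟦which melted⟧ = {1, 3, 4, 6, 9, 10, 12} ∩ {1, 2, 4, 6, 8, 9, 10, 11, 12, 14, 16} = {1, 4, 6, 9, 10, 12}
So ⟦rope near 15 in front of 13 which melted⟧ = {1, 4, 6, 9, 10, 12}.

{1, 4, 6, 9, 10, 12}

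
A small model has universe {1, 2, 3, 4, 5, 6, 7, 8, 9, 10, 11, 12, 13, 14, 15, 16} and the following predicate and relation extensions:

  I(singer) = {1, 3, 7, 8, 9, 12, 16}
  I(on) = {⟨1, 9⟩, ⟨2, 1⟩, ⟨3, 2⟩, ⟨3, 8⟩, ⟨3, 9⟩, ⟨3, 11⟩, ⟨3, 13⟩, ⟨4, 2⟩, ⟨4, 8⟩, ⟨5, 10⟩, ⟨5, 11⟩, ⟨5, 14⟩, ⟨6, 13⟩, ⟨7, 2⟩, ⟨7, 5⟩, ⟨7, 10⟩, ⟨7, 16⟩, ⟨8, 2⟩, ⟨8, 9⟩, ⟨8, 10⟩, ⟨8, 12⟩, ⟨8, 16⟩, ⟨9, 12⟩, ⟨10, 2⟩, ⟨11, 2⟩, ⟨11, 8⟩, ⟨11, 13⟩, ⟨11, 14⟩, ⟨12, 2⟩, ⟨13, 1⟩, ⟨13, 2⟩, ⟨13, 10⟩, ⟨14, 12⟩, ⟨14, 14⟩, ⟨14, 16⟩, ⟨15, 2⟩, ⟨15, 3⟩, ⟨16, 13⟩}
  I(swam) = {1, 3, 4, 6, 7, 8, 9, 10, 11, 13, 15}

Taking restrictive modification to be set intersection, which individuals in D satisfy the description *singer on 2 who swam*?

{3, 7, 8}

⟦on 2⟧ = {x : ⟨x, 2⟩ ∈ ⟦on⟧} = {3, 4, 7, 8, 10, 11, 12, 13, 15}
⟦who swam⟧ = ⟦swam⟧ = {1, 3, 4, 6, 7, 8, 9, 10, 11, 13, 15}
⟦singer⟧ = {1, 3, 7, 8, 9, 12, 16}
… ∩ ⟦on 2⟧ = {1, 3, 7, 8, 9, 12, 16} ∩ {3, 4, 7, 8, 10, 11, 12, 13, 15} = {3, 7, 8, 12}
… ∩ ⟦who swam⟧ = {3, 7, 8, 12} ∩ {1, 3, 4, 6, 7, 8, 9, 10, 11, 13, 15} = {3, 7, 8}
So ⟦singer on 2 who swam⟧ = {3, 7, 8}.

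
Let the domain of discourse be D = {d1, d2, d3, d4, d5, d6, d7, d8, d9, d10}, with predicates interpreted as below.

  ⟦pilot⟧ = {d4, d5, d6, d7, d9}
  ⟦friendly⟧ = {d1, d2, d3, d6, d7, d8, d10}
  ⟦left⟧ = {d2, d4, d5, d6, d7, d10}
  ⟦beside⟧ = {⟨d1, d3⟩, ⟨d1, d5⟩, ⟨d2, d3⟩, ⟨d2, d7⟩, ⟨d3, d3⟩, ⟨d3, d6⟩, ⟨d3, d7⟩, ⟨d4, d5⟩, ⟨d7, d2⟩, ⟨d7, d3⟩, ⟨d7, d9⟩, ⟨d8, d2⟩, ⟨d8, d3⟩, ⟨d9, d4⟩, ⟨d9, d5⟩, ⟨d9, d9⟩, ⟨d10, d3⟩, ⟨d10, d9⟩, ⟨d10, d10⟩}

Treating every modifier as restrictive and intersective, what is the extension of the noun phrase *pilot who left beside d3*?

{d7}

⟦who left⟧ = ⟦left⟧ = {d2, d4, d5, d6, d7, d10}
⟦beside d3⟧ = {x : ⟨x, d3⟩ ∈ ⟦beside⟧} = {d1, d2, d3, d7, d8, d10}
⟦pilot⟧ = {d4, d5, d6, d7, d9}
… ∩ ⟦who left⟧ = {d4, d5, d6, d7, d9} ∩ {d2, d4, d5, d6, d7, d10} = {d4, d5, d6, d7}
… ∩ ⟦beside d3⟧ = {d4, d5, d6, d7} ∩ {d1, d2, d3, d7, d8, d10} = {d7}
So ⟦pilot who left beside d3⟧ = {d7}.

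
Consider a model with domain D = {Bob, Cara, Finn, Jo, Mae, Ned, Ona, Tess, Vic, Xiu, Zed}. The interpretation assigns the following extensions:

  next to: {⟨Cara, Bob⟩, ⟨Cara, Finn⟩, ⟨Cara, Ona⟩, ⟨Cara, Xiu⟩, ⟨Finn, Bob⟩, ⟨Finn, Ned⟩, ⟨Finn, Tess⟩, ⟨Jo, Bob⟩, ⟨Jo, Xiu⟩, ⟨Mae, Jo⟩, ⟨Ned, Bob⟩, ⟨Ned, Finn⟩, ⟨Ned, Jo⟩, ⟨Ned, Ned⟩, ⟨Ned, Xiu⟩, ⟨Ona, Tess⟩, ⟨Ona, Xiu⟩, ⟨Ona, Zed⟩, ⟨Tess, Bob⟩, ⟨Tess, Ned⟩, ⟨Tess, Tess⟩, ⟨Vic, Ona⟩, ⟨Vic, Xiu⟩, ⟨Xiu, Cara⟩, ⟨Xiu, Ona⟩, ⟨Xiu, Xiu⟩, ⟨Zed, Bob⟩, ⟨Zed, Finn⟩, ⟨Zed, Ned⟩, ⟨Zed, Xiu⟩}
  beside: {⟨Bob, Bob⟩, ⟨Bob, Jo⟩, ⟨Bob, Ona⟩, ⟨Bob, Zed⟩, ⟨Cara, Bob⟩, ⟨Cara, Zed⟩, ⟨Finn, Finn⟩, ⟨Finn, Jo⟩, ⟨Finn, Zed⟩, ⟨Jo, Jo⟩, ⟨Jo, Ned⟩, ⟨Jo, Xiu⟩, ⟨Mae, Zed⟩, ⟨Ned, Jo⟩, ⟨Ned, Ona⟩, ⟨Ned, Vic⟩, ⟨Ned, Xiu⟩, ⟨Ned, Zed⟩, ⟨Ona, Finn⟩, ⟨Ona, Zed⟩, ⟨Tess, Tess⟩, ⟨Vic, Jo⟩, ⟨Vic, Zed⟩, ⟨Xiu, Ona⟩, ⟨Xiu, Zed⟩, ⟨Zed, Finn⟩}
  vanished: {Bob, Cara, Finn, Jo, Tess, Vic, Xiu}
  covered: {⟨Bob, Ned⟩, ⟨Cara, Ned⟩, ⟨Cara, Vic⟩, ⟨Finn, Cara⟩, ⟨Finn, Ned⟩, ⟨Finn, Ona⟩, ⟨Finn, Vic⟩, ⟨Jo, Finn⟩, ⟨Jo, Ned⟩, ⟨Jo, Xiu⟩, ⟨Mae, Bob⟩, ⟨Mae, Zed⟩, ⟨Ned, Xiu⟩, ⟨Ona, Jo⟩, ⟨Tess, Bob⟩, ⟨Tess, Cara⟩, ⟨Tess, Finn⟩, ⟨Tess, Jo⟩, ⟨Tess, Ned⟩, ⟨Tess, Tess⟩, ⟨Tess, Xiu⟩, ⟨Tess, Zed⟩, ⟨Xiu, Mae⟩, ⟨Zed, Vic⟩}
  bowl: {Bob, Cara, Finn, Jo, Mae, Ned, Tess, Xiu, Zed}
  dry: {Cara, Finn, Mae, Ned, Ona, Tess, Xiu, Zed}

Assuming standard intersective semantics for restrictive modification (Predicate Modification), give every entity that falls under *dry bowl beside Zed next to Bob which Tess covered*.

{Cara, Finn, Ned}

⟦beside Zed⟧ = {x : ⟨x, Zed⟩ ∈ ⟦beside⟧} = {Bob, Cara, Finn, Mae, Ned, Ona, Vic, Xiu}
⟦next to Bob⟧ = {x : ⟨x, Bob⟩ ∈ ⟦next to⟧} = {Cara, Finn, Jo, Ned, Tess, Zed}
⟦which Tess covered⟧ = {x : ⟨Tess, x⟩ ∈ ⟦covered⟧} = {Bob, Cara, Finn, Jo, Ned, Tess, Xiu, Zed}
⟦bowl⟧ = {Bob, Cara, Finn, Jo, Mae, Ned, Tess, Xiu, Zed}
… ∩ ⟦beside Zed⟧ = {Bob, Cara, Finn, Jo, Mae, Ned, Tess, Xiu, Zed} ∩ {Bob, Cara, Finn, Mae, Ned, Ona, Vic, Xiu} = {Bob, Cara, Finn, Mae, Ned, Xiu}
… ∩ ⟦next to Bob⟧ = {Bob, Cara, Finn, Mae, Ned, Xiu} ∩ {Cara, Finn, Jo, Ned, Tess, Zed} = {Cara, Finn, Ned}
… ∩ ⟦which Tess covered⟧ = {Cara, Finn, Ned} ∩ {Bob, Cara, Finn, Jo, Ned, Tess, Xiu, Zed} = {Cara, Finn, Ned}
… ∩ ⟦dry⟧ = {Cara, Finn, Ned} ∩ {Cara, Finn, Mae, Ned, Ona, Tess, Xiu, Zed} = {Cara, Finn, Ned}
So ⟦dry bowl beside Zed next to Bob which Tess covered⟧ = {Cara, Finn, Ned}.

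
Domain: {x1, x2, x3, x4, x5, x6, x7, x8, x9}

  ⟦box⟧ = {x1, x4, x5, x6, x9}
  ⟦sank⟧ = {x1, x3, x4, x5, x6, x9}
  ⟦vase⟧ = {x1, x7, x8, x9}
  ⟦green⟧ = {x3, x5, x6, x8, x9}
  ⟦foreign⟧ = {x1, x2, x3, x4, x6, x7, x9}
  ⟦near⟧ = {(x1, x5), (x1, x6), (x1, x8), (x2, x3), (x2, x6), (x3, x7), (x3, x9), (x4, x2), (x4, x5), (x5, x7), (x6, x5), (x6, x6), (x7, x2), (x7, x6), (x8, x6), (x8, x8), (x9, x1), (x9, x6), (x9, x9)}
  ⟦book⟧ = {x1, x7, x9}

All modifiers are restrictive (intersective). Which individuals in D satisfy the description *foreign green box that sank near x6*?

{x6, x9}

⟦that sank⟧ = ⟦sank⟧ = {x1, x3, x4, x5, x6, x9}
⟦near x6⟧ = {x : ⟨x, x6⟩ ∈ ⟦near⟧} = {x1, x2, x6, x7, x8, x9}
⟦box⟧ = {x1, x4, x5, x6, x9}
… ∩ ⟦that sank⟧ = {x1, x4, x5, x6, x9} ∩ {x1, x3, x4, x5, x6, x9} = {x1, x4, x5, x6, x9}
… ∩ ⟦near x6⟧ = {x1, x4, x5, x6, x9} ∩ {x1, x2, x6, x7, x8, x9} = {x1, x6, x9}
… ∩ ⟦foreign⟧ = {x1, x6, x9} ∩ {x1, x2, x3, x4, x6, x7, x9} = {x1, x6, x9}
… ∩ ⟦green⟧ = {x1, x6, x9} ∩ {x3, x5, x6, x8, x9} = {x6, x9}
So ⟦foreign green box that sank near x6⟧ = {x6, x9}.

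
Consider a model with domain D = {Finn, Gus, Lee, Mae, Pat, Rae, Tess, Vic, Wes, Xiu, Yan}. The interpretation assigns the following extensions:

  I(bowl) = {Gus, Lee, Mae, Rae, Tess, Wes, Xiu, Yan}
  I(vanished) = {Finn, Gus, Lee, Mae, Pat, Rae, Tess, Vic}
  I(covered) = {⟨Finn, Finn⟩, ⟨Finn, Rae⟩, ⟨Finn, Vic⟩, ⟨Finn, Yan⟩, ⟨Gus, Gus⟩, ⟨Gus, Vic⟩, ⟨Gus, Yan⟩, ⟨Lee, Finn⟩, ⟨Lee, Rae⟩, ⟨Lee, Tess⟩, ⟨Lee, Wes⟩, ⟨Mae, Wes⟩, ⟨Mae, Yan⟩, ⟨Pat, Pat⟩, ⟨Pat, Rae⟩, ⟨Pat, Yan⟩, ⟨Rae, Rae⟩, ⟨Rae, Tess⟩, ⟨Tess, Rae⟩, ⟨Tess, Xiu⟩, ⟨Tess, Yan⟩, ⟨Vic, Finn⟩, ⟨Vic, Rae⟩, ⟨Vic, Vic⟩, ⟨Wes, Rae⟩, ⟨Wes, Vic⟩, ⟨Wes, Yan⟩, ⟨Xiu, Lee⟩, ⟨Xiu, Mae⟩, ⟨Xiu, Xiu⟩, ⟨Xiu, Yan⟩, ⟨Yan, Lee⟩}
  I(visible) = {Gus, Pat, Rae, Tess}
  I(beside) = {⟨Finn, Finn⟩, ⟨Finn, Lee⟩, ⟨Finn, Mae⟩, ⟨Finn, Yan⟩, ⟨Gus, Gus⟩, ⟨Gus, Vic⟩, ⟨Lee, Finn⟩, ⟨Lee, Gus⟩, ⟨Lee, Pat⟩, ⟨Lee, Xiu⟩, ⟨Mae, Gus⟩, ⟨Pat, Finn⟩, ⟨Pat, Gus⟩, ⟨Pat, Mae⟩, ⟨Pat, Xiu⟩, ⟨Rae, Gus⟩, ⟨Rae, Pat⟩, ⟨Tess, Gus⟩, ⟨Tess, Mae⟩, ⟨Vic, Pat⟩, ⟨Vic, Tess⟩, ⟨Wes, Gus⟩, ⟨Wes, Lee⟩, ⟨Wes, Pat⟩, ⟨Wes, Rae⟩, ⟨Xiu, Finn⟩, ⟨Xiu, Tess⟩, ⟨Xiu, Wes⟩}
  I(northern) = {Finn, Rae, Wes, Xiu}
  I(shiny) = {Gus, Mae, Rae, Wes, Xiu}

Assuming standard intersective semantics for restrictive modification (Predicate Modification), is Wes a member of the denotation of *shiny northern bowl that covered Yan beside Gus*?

yes

⟦that covered Yan⟧ = {x : ⟨x, Yan⟩ ∈ ⟦covered⟧} = {Finn, Gus, Mae, Pat, Tess, Wes, Xiu}
⟦beside Gus⟧ = {x : ⟨x, Gus⟩ ∈ ⟦beside⟧} = {Gus, Lee, Mae, Pat, Rae, Tess, Wes}
⟦bowl⟧ = {Gus, Lee, Mae, Rae, Tess, Wes, Xiu, Yan}
… ∩ ⟦that covered Yan⟧ = {Gus, Lee, Mae, Rae, Tess, Wes, Xiu, Yan} ∩ {Finn, Gus, Mae, Pat, Tess, Wes, Xiu} = {Gus, Mae, Tess, Wes, Xiu}
… ∩ ⟦beside Gus⟧ = {Gus, Mae, Tess, Wes, Xiu} ∩ {Gus, Lee, Mae, Pat, Rae, Tess, Wes} = {Gus, Mae, Tess, Wes}
… ∩ ⟦shiny⟧ = {Gus, Mae, Tess, Wes} ∩ {Gus, Mae, Rae, Wes, Xiu} = {Gus, Mae, Wes}
… ∩ ⟦northern⟧ = {Gus, Mae, Wes} ∩ {Finn, Rae, Wes, Xiu} = {Wes}
⟦shiny northern bowl that covered Yan beside Gus⟧ = {Wes}; Wes ∈ this set.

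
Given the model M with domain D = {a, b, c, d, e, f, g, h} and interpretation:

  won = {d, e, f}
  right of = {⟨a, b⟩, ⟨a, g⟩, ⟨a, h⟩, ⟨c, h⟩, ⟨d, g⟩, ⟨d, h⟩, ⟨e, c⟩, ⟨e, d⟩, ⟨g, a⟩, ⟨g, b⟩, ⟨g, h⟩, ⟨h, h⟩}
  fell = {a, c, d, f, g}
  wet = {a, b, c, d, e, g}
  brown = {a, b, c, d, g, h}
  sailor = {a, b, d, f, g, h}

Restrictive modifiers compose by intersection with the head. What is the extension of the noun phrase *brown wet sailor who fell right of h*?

⟦who fell⟧ = ⟦fell⟧ = {a, c, d, f, g}
⟦right of h⟧ = {x : ⟨x, h⟩ ∈ ⟦right of⟧} = {a, c, d, g, h}
⟦sailor⟧ = {a, b, d, f, g, h}
… ∩ ⟦who fell⟧ = {a, b, d, f, g, h} ∩ {a, c, d, f, g} = {a, d, f, g}
… ∩ ⟦right of h⟧ = {a, d, f, g} ∩ {a, c, d, g, h} = {a, d, g}
… ∩ ⟦brown⟧ = {a, d, g} ∩ {a, b, c, d, g, h} = {a, d, g}
… ∩ ⟦wet⟧ = {a, d, g} ∩ {a, b, c, d, e, g} = {a, d, g}
So ⟦brown wet sailor who fell right of h⟧ = {a, d, g}.

{a, d, g}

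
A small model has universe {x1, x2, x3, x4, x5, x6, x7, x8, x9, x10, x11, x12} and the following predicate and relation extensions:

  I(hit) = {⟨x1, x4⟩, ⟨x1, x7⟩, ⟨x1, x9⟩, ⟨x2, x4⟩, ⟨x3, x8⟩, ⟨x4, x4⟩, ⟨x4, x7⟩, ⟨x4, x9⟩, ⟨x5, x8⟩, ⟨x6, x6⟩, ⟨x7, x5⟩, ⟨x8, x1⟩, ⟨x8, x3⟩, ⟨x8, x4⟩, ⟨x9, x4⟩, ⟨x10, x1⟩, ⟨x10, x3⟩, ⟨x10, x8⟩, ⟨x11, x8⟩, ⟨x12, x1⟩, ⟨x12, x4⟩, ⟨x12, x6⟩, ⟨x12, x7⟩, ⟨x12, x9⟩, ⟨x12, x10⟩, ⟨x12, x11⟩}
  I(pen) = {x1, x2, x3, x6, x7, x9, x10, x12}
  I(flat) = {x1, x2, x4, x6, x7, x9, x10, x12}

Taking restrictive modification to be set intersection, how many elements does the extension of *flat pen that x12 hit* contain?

⟦that x12 hit⟧ = {x : ⟨x12, x⟩ ∈ ⟦hit⟧} = {x1, x4, x6, x7, x9, x10, x11}
⟦pen⟧ = {x1, x2, x3, x6, x7, x9, x10, x12}
… ∩ ⟦that x12 hit⟧ = {x1, x2, x3, x6, x7, x9, x10, x12} ∩ {x1, x4, x6, x7, x9, x10, x11} = {x1, x6, x7, x9, x10}
… ∩ ⟦flat⟧ = {x1, x6, x7, x9, x10} ∩ {x1, x2, x4, x6, x7, x9, x10, x12} = {x1, x6, x7, x9, x10}
⟦flat pen that x12 hit⟧ = {x1, x6, x7, x9, x10}, so the cardinality is 5.

5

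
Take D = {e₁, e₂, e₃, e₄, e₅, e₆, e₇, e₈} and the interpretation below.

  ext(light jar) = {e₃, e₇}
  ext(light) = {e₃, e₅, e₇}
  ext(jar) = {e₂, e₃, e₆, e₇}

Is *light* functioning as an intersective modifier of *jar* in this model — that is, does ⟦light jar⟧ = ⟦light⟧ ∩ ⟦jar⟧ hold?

⟦light⟧ ∩ ⟦jar⟧ = {e₃, e₅, e₇} ∩ {e₂, e₃, e₆, e₇} = {e₃, e₇}
Observed ⟦light jar⟧ = {e₃, e₇}.
These coincide, so the modifier is intersective here.

yes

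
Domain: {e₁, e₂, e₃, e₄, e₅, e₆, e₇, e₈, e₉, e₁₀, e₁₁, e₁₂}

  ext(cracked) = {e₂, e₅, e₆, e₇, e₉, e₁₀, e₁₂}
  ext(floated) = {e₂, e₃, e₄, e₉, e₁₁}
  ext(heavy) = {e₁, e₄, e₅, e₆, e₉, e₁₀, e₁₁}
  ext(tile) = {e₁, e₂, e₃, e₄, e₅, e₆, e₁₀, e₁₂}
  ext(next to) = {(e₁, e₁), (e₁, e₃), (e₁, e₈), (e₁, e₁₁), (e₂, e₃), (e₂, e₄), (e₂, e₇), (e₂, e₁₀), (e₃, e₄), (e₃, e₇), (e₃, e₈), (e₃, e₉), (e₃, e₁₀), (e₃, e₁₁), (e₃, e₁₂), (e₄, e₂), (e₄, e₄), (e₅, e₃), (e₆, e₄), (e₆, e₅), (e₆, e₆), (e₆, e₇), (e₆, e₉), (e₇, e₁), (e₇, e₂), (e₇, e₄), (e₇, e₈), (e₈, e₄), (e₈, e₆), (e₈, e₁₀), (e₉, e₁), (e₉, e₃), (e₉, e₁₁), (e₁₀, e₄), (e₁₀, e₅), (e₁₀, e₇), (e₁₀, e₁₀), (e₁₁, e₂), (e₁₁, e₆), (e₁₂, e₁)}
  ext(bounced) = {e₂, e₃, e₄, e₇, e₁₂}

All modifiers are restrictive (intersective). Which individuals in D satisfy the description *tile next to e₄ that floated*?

{e₂, e₃, e₄}

⟦next to e₄⟧ = {x : ⟨x, e₄⟩ ∈ ⟦next to⟧} = {e₂, e₃, e₄, e₆, e₇, e₈, e₁₀}
⟦that floated⟧ = ⟦floated⟧ = {e₂, e₃, e₄, e₉, e₁₁}
⟦tile⟧ = {e₁, e₂, e₃, e₄, e₅, e₆, e₁₀, e₁₂}
… ∩ ⟦next to e₄⟧ = {e₁, e₂, e₃, e₄, e₅, e₆, e₁₀, e₁₂} ∩ {e₂, e₃, e₄, e₆, e₇, e₈, e₁₀} = {e₂, e₃, e₄, e₆, e₁₀}
… ∩ ⟦that floated⟧ = {e₂, e₃, e₄, e₆, e₁₀} ∩ {e₂, e₃, e₄, e₉, e₁₁} = {e₂, e₃, e₄}
So ⟦tile next to e₄ that floated⟧ = {e₂, e₃, e₄}.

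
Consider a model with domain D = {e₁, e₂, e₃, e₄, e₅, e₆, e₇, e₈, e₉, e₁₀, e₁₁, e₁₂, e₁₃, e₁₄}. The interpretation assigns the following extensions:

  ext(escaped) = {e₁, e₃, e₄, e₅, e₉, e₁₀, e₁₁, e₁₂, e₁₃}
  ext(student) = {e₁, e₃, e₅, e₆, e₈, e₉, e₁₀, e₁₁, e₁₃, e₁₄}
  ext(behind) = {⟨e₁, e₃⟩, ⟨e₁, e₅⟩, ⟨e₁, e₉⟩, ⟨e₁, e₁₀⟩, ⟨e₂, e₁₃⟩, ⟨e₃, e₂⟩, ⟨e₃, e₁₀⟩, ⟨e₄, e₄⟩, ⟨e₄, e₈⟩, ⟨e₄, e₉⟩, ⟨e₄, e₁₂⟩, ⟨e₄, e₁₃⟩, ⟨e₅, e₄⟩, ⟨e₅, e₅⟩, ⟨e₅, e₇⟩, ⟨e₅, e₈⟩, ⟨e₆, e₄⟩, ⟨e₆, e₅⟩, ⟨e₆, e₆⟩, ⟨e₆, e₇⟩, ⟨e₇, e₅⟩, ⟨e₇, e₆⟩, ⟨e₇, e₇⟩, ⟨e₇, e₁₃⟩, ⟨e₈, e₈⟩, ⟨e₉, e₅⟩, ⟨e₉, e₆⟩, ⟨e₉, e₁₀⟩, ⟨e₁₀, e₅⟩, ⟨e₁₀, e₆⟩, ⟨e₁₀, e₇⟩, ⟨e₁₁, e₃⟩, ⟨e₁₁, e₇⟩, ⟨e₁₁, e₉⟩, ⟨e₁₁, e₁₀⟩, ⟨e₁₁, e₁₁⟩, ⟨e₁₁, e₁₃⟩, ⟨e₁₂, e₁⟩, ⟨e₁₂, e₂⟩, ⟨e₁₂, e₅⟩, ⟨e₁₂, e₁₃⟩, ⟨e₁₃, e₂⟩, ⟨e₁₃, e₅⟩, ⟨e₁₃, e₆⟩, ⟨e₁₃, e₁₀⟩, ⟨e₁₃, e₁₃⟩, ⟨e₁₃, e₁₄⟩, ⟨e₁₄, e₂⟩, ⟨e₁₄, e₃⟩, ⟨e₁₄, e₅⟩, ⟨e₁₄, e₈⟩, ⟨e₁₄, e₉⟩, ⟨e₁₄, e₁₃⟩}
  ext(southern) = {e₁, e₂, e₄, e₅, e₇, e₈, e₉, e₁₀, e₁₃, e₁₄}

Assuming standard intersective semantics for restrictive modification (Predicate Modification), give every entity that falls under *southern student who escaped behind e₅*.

{e₁, e₅, e₉, e₁₀, e₁₃}

⟦who escaped⟧ = ⟦escaped⟧ = {e₁, e₃, e₄, e₅, e₉, e₁₀, e₁₁, e₁₂, e₁₃}
⟦behind e₅⟧ = {x : ⟨x, e₅⟩ ∈ ⟦behind⟧} = {e₁, e₅, e₆, e₇, e₉, e₁₀, e₁₂, e₁₃, e₁₄}
⟦student⟧ = {e₁, e₃, e₅, e₆, e₈, e₉, e₁₀, e₁₁, e₁₃, e₁₄}
… ∩ ⟦who escaped⟧ = {e₁, e₃, e₅, e₆, e₈, e₉, e₁₀, e₁₁, e₁₃, e₁₄} ∩ {e₁, e₃, e₄, e₅, e₉, e₁₀, e₁₁, e₁₂, e₁₃} = {e₁, e₃, e₅, e₉, e₁₀, e₁₁, e₁₃}
… ∩ ⟦behind e₅⟧ = {e₁, e₃, e₅, e₉, e₁₀, e₁₁, e₁₃} ∩ {e₁, e₅, e₆, e₇, e₉, e₁₀, e₁₂, e₁₃, e₁₄} = {e₁, e₅, e₉, e₁₀, e₁₃}
… ∩ ⟦southern⟧ = {e₁, e₅, e₉, e₁₀, e₁₃} ∩ {e₁, e₂, e₄, e₅, e₇, e₈, e₉, e₁₀, e₁₃, e₁₄} = {e₁, e₅, e₉, e₁₀, e₁₃}
So ⟦southern student who escaped behind e₅⟧ = {e₁, e₅, e₉, e₁₀, e₁₃}.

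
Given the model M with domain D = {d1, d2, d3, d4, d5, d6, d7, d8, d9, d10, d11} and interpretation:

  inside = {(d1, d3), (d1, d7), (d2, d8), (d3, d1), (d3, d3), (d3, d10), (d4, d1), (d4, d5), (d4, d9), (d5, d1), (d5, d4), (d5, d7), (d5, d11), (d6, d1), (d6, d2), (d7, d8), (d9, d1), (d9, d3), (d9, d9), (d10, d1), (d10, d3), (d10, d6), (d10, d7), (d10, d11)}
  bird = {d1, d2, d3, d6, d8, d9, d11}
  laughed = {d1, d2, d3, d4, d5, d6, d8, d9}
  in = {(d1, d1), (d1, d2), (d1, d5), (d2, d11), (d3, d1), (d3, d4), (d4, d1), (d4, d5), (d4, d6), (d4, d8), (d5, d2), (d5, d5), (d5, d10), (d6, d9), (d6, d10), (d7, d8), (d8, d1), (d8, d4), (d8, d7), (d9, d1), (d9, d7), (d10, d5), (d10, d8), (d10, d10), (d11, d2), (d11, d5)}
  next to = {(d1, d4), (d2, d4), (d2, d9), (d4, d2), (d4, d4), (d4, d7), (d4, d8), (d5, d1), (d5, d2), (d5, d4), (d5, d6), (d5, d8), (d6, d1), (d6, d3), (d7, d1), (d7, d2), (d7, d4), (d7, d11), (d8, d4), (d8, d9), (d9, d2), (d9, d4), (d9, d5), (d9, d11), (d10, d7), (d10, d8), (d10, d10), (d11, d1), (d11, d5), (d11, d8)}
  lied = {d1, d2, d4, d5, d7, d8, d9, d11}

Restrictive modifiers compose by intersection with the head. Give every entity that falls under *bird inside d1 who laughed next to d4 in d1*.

⟦inside d1⟧ = {x : ⟨x, d1⟩ ∈ ⟦inside⟧} = {d3, d4, d5, d6, d9, d10}
⟦who laughed⟧ = ⟦laughed⟧ = {d1, d2, d3, d4, d5, d6, d8, d9}
⟦next to d4⟧ = {x : ⟨x, d4⟩ ∈ ⟦next to⟧} = {d1, d2, d4, d5, d7, d8, d9}
⟦in d1⟧ = {x : ⟨x, d1⟩ ∈ ⟦in⟧} = {d1, d3, d4, d8, d9}
⟦bird⟧ = {d1, d2, d3, d6, d8, d9, d11}
… ∩ ⟦inside d1⟧ = {d1, d2, d3, d6, d8, d9, d11} ∩ {d3, d4, d5, d6, d9, d10} = {d3, d6, d9}
… ∩ ⟦who laughed⟧ = {d3, d6, d9} ∩ {d1, d2, d3, d4, d5, d6, d8, d9} = {d3, d6, d9}
… ∩ ⟦next to d4⟧ = {d3, d6, d9} ∩ {d1, d2, d4, d5, d7, d8, d9} = {d9}
… ∩ ⟦in d1⟧ = {d9} ∩ {d1, d3, d4, d8, d9} = {d9}
So ⟦bird inside d1 who laughed next to d4 in d1⟧ = {d9}.

{d9}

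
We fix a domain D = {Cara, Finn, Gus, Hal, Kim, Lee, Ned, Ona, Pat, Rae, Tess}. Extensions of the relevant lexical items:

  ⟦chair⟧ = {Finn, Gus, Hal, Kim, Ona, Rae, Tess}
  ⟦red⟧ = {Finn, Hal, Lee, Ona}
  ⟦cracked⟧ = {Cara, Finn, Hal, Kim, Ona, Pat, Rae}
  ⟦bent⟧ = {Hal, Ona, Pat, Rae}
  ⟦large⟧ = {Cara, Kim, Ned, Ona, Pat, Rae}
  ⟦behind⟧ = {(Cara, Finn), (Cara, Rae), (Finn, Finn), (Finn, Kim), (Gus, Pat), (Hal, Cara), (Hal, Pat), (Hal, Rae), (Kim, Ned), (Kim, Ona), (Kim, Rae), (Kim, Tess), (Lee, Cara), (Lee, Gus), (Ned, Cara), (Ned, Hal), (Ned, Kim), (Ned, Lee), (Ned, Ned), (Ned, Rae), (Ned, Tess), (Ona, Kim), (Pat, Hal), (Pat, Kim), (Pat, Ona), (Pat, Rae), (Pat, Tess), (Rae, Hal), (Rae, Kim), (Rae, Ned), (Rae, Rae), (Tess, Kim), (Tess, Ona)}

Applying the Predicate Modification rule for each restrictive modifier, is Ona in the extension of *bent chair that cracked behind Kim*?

yes

⟦that cracked⟧ = ⟦cracked⟧ = {Cara, Finn, Hal, Kim, Ona, Pat, Rae}
⟦behind Kim⟧ = {x : ⟨x, Kim⟩ ∈ ⟦behind⟧} = {Finn, Ned, Ona, Pat, Rae, Tess}
⟦chair⟧ = {Finn, Gus, Hal, Kim, Ona, Rae, Tess}
… ∩ ⟦that cracked⟧ = {Finn, Gus, Hal, Kim, Ona, Rae, Tess} ∩ {Cara, Finn, Hal, Kim, Ona, Pat, Rae} = {Finn, Hal, Kim, Ona, Rae}
… ∩ ⟦behind Kim⟧ = {Finn, Hal, Kim, Ona, Rae} ∩ {Finn, Ned, Ona, Pat, Rae, Tess} = {Finn, Ona, Rae}
… ∩ ⟦bent⟧ = {Finn, Ona, Rae} ∩ {Hal, Ona, Pat, Rae} = {Ona, Rae}
⟦bent chair that cracked behind Kim⟧ = {Ona, Rae}; Ona ∈ this set.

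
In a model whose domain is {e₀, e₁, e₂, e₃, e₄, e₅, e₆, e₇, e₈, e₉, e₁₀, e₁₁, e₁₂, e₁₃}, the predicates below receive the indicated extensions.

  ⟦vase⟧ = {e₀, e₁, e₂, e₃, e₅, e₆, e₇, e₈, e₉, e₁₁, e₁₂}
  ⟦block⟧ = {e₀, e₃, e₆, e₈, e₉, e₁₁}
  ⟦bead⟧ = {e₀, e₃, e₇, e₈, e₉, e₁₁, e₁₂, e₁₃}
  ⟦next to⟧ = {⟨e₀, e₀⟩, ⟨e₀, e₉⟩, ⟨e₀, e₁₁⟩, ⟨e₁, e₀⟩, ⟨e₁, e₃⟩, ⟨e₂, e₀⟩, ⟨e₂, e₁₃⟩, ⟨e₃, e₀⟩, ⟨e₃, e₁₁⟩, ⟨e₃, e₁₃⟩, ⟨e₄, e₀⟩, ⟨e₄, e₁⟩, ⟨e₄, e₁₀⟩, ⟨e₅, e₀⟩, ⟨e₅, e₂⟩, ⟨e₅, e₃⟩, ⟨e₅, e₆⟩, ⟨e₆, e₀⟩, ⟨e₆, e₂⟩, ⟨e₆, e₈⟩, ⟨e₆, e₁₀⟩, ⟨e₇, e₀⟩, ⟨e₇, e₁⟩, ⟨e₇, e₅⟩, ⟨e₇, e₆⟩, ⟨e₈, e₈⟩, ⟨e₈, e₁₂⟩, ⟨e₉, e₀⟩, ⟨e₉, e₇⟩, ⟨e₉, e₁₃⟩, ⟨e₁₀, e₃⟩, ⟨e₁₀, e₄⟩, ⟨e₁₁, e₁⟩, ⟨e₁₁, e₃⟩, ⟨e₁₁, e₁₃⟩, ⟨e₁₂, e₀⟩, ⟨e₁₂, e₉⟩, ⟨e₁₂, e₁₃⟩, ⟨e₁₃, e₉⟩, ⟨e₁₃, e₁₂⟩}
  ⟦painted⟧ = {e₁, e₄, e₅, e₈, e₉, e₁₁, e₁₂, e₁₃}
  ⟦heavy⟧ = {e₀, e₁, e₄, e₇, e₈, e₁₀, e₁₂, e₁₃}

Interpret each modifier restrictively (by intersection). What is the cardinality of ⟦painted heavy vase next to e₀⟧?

⟦next to e₀⟧ = {x : ⟨x, e₀⟩ ∈ ⟦next to⟧} = {e₀, e₁, e₂, e₃, e₄, e₅, e₆, e₇, e₉, e₁₂}
⟦vase⟧ = {e₀, e₁, e₂, e₃, e₅, e₆, e₇, e₈, e₉, e₁₁, e₁₂}
… ∩ ⟦next to e₀⟧ = {e₀, e₁, e₂, e₃, e₅, e₆, e₇, e₈, e₉, e₁₁, e₁₂} ∩ {e₀, e₁, e₂, e₃, e₄, e₅, e₆, e₇, e₉, e₁₂} = {e₀, e₁, e₂, e₃, e₅, e₆, e₇, e₉, e₁₂}
… ∩ ⟦painted⟧ = {e₀, e₁, e₂, e₃, e₅, e₆, e₇, e₉, e₁₂} ∩ {e₁, e₄, e₅, e₈, e₉, e₁₁, e₁₂, e₁₃} = {e₁, e₅, e₉, e₁₂}
… ∩ ⟦heavy⟧ = {e₁, e₅, e₉, e₁₂} ∩ {e₀, e₁, e₄, e₇, e₈, e₁₀, e₁₂, e₁₃} = {e₁, e₁₂}
⟦painted heavy vase next to e₀⟧ = {e₁, e₁₂}, so the cardinality is 2.

2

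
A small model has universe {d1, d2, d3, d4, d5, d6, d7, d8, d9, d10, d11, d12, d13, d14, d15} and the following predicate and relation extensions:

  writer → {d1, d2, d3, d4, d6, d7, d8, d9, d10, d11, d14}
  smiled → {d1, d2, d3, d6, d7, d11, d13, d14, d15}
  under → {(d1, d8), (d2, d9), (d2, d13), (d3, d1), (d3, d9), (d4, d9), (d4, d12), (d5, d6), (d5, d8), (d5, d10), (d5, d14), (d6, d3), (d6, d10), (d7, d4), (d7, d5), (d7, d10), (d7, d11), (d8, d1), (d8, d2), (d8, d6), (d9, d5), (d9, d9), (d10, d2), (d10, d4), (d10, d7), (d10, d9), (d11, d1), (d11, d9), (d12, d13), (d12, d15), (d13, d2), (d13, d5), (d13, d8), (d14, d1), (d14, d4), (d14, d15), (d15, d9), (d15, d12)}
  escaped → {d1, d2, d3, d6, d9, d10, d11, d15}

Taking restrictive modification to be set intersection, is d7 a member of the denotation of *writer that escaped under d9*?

⟦that escaped⟧ = ⟦escaped⟧ = {d1, d2, d3, d6, d9, d10, d11, d15}
⟦under d9⟧ = {x : ⟨x, d9⟩ ∈ ⟦under⟧} = {d2, d3, d4, d9, d10, d11, d15}
⟦writer⟧ = {d1, d2, d3, d4, d6, d7, d8, d9, d10, d11, d14}
… ∩ ⟦that escaped⟧ = {d1, d2, d3, d4, d6, d7, d8, d9, d10, d11, d14} ∩ {d1, d2, d3, d6, d9, d10, d11, d15} = {d1, d2, d3, d6, d9, d10, d11}
… ∩ ⟦under d9⟧ = {d1, d2, d3, d6, d9, d10, d11} ∩ {d2, d3, d4, d9, d10, d11, d15} = {d2, d3, d9, d10, d11}
⟦writer that escaped under d9⟧ = {d2, d3, d9, d10, d11}; d7 ∉ this set.

no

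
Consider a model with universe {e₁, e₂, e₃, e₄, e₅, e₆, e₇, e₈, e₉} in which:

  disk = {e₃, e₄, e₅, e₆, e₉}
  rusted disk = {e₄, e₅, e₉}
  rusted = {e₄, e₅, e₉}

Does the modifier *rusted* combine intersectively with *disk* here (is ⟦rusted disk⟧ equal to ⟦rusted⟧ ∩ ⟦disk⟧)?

yes

⟦rusted⟧ ∩ ⟦disk⟧ = {e₄, e₅, e₉} ∩ {e₃, e₄, e₅, e₆, e₉} = {e₄, e₅, e₉}
Observed ⟦rusted disk⟧ = {e₄, e₅, e₉}.
These coincide, so the modifier is intersective here.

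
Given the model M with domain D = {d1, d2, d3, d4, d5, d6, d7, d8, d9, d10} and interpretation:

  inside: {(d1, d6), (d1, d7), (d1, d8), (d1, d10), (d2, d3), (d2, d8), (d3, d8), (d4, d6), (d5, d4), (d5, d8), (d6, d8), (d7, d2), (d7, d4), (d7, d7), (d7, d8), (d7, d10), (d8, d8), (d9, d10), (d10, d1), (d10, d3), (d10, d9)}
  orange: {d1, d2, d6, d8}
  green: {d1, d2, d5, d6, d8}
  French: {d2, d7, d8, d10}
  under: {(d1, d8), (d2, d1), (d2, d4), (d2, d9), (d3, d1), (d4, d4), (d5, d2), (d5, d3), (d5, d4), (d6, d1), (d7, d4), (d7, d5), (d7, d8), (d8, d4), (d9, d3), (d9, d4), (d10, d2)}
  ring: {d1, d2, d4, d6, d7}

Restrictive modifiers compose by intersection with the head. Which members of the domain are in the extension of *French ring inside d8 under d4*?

⟦inside d8⟧ = {x : ⟨x, d8⟩ ∈ ⟦inside⟧} = {d1, d2, d3, d5, d6, d7, d8}
⟦under d4⟧ = {x : ⟨x, d4⟩ ∈ ⟦under⟧} = {d2, d4, d5, d7, d8, d9}
⟦ring⟧ = {d1, d2, d4, d6, d7}
… ∩ ⟦inside d8⟧ = {d1, d2, d4, d6, d7} ∩ {d1, d2, d3, d5, d6, d7, d8} = {d1, d2, d6, d7}
… ∩ ⟦under d4⟧ = {d1, d2, d6, d7} ∩ {d2, d4, d5, d7, d8, d9} = {d2, d7}
… ∩ ⟦French⟧ = {d2, d7} ∩ {d2, d7, d8, d10} = {d2, d7}
So ⟦French ring inside d8 under d4⟧ = {d2, d7}.

{d2, d7}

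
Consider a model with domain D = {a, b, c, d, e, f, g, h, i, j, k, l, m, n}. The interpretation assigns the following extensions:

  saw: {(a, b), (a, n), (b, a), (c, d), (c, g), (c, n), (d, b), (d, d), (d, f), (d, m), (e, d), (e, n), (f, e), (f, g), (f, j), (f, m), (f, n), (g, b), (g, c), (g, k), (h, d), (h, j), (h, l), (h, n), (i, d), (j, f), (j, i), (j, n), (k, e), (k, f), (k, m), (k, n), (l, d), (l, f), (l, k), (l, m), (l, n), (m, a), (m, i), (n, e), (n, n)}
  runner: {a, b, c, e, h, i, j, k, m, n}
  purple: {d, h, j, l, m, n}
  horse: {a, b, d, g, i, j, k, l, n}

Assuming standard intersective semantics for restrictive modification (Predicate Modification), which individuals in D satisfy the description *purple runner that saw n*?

⟦that saw n⟧ = {x : ⟨x, n⟩ ∈ ⟦saw⟧} = {a, c, e, f, h, j, k, l, n}
⟦runner⟧ = {a, b, c, e, h, i, j, k, m, n}
… ∩ ⟦that saw n⟧ = {a, b, c, e, h, i, j, k, m, n} ∩ {a, c, e, f, h, j, k, l, n} = {a, c, e, h, j, k, n}
… ∩ ⟦purple⟧ = {a, c, e, h, j, k, n} ∩ {d, h, j, l, m, n} = {h, j, n}
So ⟦purple runner that saw n⟧ = {h, j, n}.

{h, j, n}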